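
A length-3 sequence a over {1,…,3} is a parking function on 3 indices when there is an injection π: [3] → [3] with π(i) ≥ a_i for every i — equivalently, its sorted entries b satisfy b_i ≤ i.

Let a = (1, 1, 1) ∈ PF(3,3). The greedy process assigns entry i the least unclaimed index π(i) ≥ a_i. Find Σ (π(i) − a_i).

Σπ = 3·4/2 = 6 (π permutes [3]); Σa = 1+1+1 = 3; disp = 6−3 = 3.

3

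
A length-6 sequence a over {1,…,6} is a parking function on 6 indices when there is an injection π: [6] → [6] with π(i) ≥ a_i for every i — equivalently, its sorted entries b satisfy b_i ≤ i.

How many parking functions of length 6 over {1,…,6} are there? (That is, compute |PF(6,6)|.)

16807

|PF(6,6)| = (7−6)·7^(6−1) = 1 · 16807 = 16807 [KW]
Check (4,1,3,4,4,2) → sorted (1,2,3,4,4,4): b_i ≤ i ∀i, a PF.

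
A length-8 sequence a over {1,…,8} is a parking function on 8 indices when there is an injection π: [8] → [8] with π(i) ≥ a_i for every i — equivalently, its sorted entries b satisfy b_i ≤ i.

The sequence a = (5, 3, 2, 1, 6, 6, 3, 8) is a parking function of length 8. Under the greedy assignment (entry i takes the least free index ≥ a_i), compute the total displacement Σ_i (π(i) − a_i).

2

Σπ(i) = 1+…+8 = 36; Σa = 5+3+2+1+6+6+3+8 = 34; disp = 36−34 = 2.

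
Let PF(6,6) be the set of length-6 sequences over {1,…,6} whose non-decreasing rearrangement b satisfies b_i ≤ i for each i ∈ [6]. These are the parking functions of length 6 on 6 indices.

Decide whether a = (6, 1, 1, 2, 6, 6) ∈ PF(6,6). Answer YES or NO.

NO

Rearranged: b = (1, 1, 2, 6, 6, 6).
  b_1=1 ≤ 1
  b_2=1 ≤ 2
  b_3=2 ≤ 3
  b_4=6 > 4
  fails at i=4 ⇒ NO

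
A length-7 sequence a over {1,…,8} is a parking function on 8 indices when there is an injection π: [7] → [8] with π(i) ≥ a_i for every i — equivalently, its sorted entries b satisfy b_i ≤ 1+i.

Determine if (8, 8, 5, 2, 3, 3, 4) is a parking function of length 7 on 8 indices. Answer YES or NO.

Order a: b = (2, 3, 3, 4, 5, 8, 8).
  b_1=2 ≤ 2
  b_2=3 ≤ 3
  b_3=3 ≤ 4
  b_4=4 ≤ 5
  b_5=5 ≤ 6
  b_6=8 > 7
  fails at i=6 ⇒ NO

NO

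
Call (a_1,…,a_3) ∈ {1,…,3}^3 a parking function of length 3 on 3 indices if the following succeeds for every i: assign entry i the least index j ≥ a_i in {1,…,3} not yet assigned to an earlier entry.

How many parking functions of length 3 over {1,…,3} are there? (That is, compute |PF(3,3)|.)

Count = (3+1−3)·(3+1)^{3−1} = 1×16 = 16 (Pollak)
E.g. (2,2,1) → sorted (1,2,2): b_i ≤ i ∀i, a PF.

16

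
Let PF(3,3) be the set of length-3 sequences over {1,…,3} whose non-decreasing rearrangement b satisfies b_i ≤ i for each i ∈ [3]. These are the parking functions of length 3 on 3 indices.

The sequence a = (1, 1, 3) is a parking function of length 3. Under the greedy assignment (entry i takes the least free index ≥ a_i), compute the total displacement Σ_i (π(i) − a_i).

1

Σπ = 6 ({1..3} each once); Σa = 1+1+3 = 5; disp = 6−5 = 1.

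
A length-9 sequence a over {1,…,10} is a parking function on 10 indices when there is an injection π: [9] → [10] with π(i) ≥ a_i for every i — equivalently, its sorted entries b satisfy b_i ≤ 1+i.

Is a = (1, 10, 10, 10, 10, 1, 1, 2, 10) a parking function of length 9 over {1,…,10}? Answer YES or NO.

Sorted: b = (1, 1, 1, 2, 10, 10, 10, 10, 10).
  b_1=1 ≤ 2
  b_2=1 ≤ 3
  b_3=1 ≤ 4
  b_4=2 ≤ 5
  b_5=10 > 6
  fails at i=5 ⇒ NO

NO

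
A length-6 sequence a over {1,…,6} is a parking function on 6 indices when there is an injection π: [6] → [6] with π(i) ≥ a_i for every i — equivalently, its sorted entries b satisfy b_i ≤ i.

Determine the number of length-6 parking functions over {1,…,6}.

16807

|PF(6,6)| = (6+1−6)·(6+1)^{6−1} = 1 · 16807 = 16807 (Pollak)
Example (1,3,3,4,1,3) → sorted (1,1,3,3,3,4): b_i ≤ i ∀i, a PF.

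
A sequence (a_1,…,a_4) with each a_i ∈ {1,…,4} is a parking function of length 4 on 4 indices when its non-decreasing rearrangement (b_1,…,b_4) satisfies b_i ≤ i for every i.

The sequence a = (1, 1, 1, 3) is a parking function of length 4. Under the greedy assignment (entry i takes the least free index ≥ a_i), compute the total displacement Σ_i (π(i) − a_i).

4

Σπ = 4·5/2 = 10 (π permutes [4]); Σa = 1+1+1+3 = 6; disp = 10−6 = 4.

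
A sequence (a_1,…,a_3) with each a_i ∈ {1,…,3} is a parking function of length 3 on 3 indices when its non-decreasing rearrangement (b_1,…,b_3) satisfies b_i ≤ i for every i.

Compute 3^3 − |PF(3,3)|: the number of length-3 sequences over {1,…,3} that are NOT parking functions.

11

|PF(3,3)| = (3−3+1)·(3+1)^(3−1) = 1 · 16 = 16 (Pollak)
Example (3,2,3) → sorted (2,3,3): b_1=2>1, not a PF.
3^3 − 16 = 27 − 16 = 11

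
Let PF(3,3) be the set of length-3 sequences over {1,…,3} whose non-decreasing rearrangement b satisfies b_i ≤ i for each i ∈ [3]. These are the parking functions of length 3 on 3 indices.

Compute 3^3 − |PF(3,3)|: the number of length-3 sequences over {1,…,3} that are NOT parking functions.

|PF| = 1·4^2 = 1 · 16 = 16
Check (2,3,2) → sorted (2,2,3): b_1=2>1, not a PF.
3^3 − 16 = 27 − 16 = 11

11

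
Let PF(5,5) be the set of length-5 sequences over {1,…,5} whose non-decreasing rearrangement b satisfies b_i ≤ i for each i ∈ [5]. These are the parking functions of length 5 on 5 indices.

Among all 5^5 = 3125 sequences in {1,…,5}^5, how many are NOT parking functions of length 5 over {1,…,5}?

#PF = (5+1−5)·(5+1)^{5−1} = 1·1296 = 1296 (Pollak)
Check (4,5,3,5,5) → sorted (3,4,5,5,5): b_1=3>1, not a PF.
5^5 − 1296 = 3125 − 1296 = 1829

1829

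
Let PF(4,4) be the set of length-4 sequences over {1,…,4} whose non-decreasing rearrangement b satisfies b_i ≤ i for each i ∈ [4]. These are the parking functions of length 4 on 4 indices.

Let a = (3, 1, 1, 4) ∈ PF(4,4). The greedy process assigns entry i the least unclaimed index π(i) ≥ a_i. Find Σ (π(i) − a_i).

Σπ = 4·5/2 = 10 (π permutes [4]); Σa = 3+1+1+4 = 9; disp = 10−9 = 1.

1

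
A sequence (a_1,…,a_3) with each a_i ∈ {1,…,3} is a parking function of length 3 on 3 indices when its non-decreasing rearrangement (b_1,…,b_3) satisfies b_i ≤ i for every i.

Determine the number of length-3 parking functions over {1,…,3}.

|PF(3,3)| = (3−3+1)·(3+1)^(3−1) = 1×16 = 16
Check (2,1,3) → sorted (1,2,3): b_i ≤ i ∀i, a PF.

16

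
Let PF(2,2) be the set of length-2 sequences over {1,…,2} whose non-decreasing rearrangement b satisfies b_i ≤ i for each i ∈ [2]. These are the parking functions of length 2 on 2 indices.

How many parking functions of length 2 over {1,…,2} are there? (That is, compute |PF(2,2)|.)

|PF| = (2−2+1)·(2+1)^(2−1) = 1×3 = 3 [KW]
Example (1,2) → sorted (1,2): b_i ≤ i ∀i, a PF.

3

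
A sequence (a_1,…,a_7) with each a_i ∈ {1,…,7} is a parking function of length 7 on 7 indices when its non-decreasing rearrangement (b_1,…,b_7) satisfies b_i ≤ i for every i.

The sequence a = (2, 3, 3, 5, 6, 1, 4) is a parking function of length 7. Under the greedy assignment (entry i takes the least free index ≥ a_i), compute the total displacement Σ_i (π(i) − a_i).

Σπ = 7·8/2 = 28 (π permutes [7]); Σa = 2+3+3+5+6+1+4 = 24; disp = 28−24 = 4.

4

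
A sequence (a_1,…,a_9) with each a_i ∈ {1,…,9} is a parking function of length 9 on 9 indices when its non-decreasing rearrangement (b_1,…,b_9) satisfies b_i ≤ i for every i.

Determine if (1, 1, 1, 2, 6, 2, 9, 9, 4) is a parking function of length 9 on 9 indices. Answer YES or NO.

NO

Order a: b = (1, 1, 1, 2, 2, 4, 6, 9, 9).
  b_1=1 ≤ 1
  b_2=1 ≤ 2
  b_3=1 ≤ 3
  b_4=2 ≤ 4
  b_5=2 ≤ 5
  b_6=4 ≤ 6
  b_7=6 ≤ 7
  b_8=9 > 8
  fails at i=8 ⇒ NO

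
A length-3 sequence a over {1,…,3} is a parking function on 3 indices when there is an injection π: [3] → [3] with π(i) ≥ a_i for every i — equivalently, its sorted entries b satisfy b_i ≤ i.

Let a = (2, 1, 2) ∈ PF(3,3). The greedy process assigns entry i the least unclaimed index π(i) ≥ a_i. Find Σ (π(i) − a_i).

1

Σπ = 3·4/2 = 6 (π permutes [3]); Σa = 2+1+2 = 5; disp = 6−5 = 1.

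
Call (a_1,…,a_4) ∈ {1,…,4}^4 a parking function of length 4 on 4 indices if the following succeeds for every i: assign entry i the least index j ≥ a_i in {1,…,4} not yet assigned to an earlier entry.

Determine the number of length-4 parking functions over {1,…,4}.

125

|PF(4,4)| = (4+1−4)·(4+1)^{4−1} = 1×125 = 125 [KW]
One tuple (2,1,1,3) → sorted (1,1,2,3): b_i ≤ i ∀i, a PF.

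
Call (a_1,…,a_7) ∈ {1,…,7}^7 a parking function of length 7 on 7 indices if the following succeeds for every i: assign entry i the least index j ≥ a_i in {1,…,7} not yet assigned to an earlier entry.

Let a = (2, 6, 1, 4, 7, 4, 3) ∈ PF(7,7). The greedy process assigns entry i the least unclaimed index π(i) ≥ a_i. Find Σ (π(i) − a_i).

1

Σπ(i) = 1+…+7 = 28; Σa = 2+6+1+4+7+4+3 = 27; disp = 28−27 = 1.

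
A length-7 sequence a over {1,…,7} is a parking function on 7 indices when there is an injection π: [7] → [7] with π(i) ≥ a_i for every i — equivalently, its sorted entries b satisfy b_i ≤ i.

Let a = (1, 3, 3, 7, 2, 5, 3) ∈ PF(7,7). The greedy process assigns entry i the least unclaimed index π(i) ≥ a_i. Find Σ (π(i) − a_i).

4

Σπ = 7·8/2 = 28 (π permutes [7]); Σa = 1+3+3+7+2+5+3 = 24; disp = 28−24 = 4.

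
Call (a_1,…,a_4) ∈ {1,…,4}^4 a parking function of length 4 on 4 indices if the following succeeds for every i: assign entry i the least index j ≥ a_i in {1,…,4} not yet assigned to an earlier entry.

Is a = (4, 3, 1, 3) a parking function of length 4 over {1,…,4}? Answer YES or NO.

Order a: b = (1, 3, 3, 4).
  b_1=1 ≤ 1
  b_2=3 > 2
  fails at i=2 ⇒ NO

NO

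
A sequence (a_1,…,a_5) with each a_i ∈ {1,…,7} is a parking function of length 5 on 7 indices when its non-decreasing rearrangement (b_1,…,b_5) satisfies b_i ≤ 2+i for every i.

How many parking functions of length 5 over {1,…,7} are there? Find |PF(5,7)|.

#PF = (8−5)·8^(5−1) = 3·4096 = 12288
Check (5,2,2,2,6) → sorted (2,2,2,5,6): b_i ≤ 2+i ∀i, a PF.

12288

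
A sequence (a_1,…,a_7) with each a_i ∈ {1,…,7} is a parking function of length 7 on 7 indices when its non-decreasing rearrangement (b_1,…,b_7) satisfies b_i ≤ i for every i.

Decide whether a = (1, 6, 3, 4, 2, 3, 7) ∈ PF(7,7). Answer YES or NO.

Order a: b = (1, 2, 3, 3, 4, 6, 7).
  b_1=1 ≤ 1
  b_2=2 ≤ 2
  b_3=3 ≤ 3
  b_4=3 ≤ 4
  b_5=4 ≤ 5
  b_6=6 ≤ 6
  b_7=7 ≤ 7
All bounds hold ⇒ YES

YES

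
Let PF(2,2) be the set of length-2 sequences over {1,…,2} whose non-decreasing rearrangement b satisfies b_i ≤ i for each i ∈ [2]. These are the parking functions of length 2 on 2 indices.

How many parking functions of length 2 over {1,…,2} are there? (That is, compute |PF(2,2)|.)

3

Count = (2+1−2)·(2+1)^{2−1} = 1·3 = 3 (Pollak)
Example (2,1) → sorted (1,2): b_i ≤ i ∀i, a PF.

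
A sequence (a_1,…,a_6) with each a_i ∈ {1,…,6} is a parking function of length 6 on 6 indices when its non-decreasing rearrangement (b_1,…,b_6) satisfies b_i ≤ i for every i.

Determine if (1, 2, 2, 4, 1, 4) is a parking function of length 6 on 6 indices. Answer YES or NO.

Sorted: b = (1, 1, 2, 2, 4, 4).
  b_1=1 ≤ 1
  b_2=1 ≤ 2
  b_3=2 ≤ 3
  b_4=2 ≤ 4
  b_5=4 ≤ 5
  b_6=4 ≤ 6
All bounds hold ⇒ YES

YES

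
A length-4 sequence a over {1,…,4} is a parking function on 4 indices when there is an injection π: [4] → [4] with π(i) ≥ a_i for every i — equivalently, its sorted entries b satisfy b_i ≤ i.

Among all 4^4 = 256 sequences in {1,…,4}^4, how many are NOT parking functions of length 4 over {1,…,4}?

131

#PF = (4−4+1)·(4+1)^(4−1) = 1×125 = 125
E.g. (2,2,2,3) → sorted (2,2,2,3): b_1=2>1, not a PF.
Total 256; non-PF = 256−125 = 131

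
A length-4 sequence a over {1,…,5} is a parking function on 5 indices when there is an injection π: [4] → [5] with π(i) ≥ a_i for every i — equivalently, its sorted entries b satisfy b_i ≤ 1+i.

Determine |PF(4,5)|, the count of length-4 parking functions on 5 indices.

432

#PF = 2·6^3 = 2·216 = 432 (Pollak)
Example (4,3,1,3) → sorted (1,3,3,4): b_i ≤ 1+i ∀i, a PF.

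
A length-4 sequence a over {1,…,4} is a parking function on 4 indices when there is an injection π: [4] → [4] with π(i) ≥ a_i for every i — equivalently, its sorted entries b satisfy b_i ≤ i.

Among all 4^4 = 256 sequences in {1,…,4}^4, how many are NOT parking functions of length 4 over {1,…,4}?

131

|PF(4,4)| = 1·5^3 = 1·125 = 125 (Pollak)
One tuple (1,4,4,4) → sorted (1,4,4,4): b_2=4>2, not a PF.
So 256 − 125 = 131 fail.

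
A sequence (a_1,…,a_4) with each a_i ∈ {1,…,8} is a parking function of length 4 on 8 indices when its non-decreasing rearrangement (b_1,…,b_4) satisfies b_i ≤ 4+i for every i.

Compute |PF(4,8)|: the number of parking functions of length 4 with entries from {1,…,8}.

|PF| = 5·9^3 = 5 · 729 = 3645 (Konheim–Weiss)
Example (2,3,4,6) → sorted (2,3,4,6): b_i ≤ 4+i ∀i, a PF.

3645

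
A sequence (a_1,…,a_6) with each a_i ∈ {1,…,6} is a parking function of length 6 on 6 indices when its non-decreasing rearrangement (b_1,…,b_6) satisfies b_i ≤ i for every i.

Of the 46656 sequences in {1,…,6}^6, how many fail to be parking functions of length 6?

|PF(6,6)| = (6−6+1)·(6+1)^(6−1) = 1 · 16807 = 16807
One tuple (5,1,5,6,6,2) → sorted (1,2,5,5,6,6): b_3=5>3, not a PF.
So 46656 − 16807 = 29849 fail.

29849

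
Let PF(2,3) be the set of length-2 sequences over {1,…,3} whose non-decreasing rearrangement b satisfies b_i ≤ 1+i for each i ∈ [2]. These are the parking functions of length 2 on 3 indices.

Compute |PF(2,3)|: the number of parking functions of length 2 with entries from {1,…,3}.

8

|PF| = 2·4^1 = 2·4 = 8
Check (3,1) → sorted (1,3): b_i ≤ 1+i ∀i, a PF.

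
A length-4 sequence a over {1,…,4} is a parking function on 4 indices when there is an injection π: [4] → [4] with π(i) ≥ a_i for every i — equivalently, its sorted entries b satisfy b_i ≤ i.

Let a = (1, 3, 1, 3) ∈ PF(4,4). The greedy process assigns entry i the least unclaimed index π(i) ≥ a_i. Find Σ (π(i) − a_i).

Σπ = 10 ({1..4} each once); Σa = 1+3+1+3 = 8; disp = 10−8 = 2.

2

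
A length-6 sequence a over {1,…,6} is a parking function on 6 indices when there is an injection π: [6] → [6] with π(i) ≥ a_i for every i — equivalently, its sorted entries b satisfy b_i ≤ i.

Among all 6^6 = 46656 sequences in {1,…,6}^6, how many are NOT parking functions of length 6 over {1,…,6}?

#PF = (6−6+1)·(6+1)^(6−1) = 1·16807 = 16807 (Pollak)
Example (6,4,6,4,6,5) → sorted (4,4,5,6,6,6): b_1=4>1, not a PF.
Total 46656; non-PF = 46656−16807 = 29849

29849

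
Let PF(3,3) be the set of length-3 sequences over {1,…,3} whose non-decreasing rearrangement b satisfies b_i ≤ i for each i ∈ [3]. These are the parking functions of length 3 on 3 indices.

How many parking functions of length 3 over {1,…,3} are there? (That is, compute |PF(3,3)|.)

Count = (3+1−3)·(3+1)^{3−1} = 1×16 = 16 (Konheim–Weiss)
E.g. (1,2,1) → sorted (1,1,2): b_i ≤ i ∀i, a PF.

16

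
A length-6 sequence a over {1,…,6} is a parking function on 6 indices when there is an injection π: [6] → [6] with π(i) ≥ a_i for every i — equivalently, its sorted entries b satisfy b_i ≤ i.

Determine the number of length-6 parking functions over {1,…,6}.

16807

#PF = (6+1−6)·(6+1)^{6−1} = 1·16807 = 16807 [KW]
Check (4,3,1,1,6,1) → sorted (1,1,1,3,4,6): b_i ≤ i ∀i, a PF.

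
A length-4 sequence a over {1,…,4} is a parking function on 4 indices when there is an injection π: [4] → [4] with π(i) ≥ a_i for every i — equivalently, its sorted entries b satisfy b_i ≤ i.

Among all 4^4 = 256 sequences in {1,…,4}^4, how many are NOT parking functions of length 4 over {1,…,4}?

131

|PF| = 1·5^3 = 1 · 125 = 125 [KW]
E.g. (1,4,4,1) → sorted (1,1,4,4): b_3=4>3, not a PF.
So 256 − 125 = 131 fail.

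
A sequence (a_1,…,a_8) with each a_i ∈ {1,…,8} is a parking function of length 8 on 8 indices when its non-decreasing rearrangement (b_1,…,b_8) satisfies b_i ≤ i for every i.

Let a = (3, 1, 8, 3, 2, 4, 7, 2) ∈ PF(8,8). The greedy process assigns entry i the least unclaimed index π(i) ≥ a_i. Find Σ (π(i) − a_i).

6

Σπ(i) = 1+…+8 = 36; Σa = 3+1+8+3+2+4+7+2 = 30; disp = 36−30 = 6.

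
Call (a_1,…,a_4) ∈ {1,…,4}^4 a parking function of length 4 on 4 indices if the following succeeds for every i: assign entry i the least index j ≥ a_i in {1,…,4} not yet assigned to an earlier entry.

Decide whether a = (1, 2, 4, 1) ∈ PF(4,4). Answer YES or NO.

Sorted: b = (1, 1, 2, 4).
  b_1=1 ≤ 1
  b_2=1 ≤ 2
  b_3=2 ≤ 3
  b_4=4 ≤ 4
All bounds hold ⇒ YES

YES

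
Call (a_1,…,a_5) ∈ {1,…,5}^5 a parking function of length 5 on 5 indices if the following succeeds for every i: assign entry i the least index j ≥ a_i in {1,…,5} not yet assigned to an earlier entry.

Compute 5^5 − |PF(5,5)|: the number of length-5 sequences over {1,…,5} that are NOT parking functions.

1829

|PF| = (5+1−5)·(5+1)^{5−1} = 1 · 1296 = 1296 (Konheim–Weiss)
E.g. (1,4,4,4,5) → sorted (1,4,4,4,5): b_2=4>2, not a PF.
So 3125 − 1296 = 1829 fail.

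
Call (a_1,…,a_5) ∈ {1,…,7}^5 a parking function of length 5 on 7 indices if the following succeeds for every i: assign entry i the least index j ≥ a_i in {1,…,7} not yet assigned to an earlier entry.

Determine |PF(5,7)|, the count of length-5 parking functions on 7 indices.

12288

|PF| = (7+1−5)·(7+1)^{5−1} = 3·4096 = 12288 (Pollak)
Check (5,5,2,2,2) → sorted (2,2,2,5,5): b_i ≤ 2+i ∀i, a PF.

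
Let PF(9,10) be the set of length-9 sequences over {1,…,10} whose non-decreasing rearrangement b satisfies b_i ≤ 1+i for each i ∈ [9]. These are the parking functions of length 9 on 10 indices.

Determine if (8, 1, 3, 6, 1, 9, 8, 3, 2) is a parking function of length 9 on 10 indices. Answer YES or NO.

Rearranged: b = (1, 1, 2, 3, 3, 6, 8, 8, 9).
  b_1=1 ≤ 2
  b_2=1 ≤ 3
  b_3=2 ≤ 4
  b_4=3 ≤ 5
  b_5=3 ≤ 6
  b_6=6 ≤ 7
  b_7=8 ≤ 8
  b_8=8 ≤ 9
  b_9=9 ≤ 10
All bounds hold ⇒ YES

YES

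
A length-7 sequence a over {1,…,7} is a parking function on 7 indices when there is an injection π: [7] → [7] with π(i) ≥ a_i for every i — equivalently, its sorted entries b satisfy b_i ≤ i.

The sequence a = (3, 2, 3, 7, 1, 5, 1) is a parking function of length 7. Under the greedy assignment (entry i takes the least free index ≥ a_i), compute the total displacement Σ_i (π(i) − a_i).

Σπ = 28 ({1..7} each once); Σa = 3+2+3+7+1+5+1 = 22; disp = 28−22 = 6.

6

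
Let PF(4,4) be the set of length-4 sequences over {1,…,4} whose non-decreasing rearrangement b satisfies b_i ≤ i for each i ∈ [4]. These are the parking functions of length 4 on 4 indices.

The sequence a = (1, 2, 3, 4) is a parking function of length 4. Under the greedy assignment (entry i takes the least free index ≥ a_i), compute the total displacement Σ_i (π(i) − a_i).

0

Σπ(i) = 1+…+4 = 10; Σa = 1+2+3+4 = 10; disp = 10−10 = 0.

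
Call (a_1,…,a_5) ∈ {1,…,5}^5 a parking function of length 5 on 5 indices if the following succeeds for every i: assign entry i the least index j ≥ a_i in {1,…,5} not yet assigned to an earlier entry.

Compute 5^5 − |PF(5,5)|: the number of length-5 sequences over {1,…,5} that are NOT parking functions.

|PF| = 1·6^4 = 1·1296 = 1296
One tuple (5,5,5,5,5) → sorted (5,5,5,5,5): b_1=5>1, not a PF.
Total 3125; non-PF = 3125−1296 = 1829

1829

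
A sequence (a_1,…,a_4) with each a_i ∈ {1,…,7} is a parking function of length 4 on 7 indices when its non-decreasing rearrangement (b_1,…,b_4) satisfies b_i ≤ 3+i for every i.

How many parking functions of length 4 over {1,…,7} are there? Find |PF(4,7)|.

2048

Count = (7−4+1)·(7+1)^(4−1) = 4·512 = 2048 (Pollak)
One tuple (6,4,7,2) → sorted (2,4,6,7): b_i ≤ 3+i ∀i, a PF.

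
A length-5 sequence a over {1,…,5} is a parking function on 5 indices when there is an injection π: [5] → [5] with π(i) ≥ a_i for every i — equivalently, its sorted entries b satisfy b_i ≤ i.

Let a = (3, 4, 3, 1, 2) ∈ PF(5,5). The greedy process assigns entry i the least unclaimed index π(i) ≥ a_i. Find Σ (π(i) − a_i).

Σπ = 15 ({1..5} each once); Σa = 3+4+3+1+2 = 13; disp = 15−13 = 2.

2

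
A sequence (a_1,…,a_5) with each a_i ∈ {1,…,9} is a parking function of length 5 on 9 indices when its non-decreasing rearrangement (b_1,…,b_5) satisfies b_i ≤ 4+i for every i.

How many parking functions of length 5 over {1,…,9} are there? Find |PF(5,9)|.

50000

Count = (10−5)·10^(5−1) = 5×10000 = 50000 (Pollak)
Check (1,4,1,6,1) → sorted (1,1,1,4,6): b_i ≤ 4+i ∀i, a PF.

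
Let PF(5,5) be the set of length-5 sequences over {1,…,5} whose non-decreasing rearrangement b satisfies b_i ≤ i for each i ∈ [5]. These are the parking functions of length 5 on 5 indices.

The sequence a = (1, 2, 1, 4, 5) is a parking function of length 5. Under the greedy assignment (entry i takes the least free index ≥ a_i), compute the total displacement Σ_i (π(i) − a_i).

Σπ = 5·6/2 = 15 (π permutes [5]); Σa = 1+2+1+4+5 = 13; disp = 15−13 = 2.

2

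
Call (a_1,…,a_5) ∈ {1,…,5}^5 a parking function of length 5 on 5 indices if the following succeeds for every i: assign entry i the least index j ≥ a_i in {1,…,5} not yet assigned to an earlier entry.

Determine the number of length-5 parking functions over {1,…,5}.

1296

Count = (5−5+1)·(5+1)^(5−1) = 1·1296 = 1296 [KW]
One tuple (1,2,1,1,4) → sorted (1,1,1,2,4): b_i ≤ i ∀i, a PF.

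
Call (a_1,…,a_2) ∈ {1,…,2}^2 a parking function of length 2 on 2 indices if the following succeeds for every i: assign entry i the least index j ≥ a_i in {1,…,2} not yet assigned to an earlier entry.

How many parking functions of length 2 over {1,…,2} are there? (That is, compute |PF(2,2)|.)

3

|PF| = (2+1−2)·(2+1)^{2−1} = 1×3 = 3 [KW]
E.g. (1,2) → sorted (1,2): b_i ≤ i ∀i, a PF.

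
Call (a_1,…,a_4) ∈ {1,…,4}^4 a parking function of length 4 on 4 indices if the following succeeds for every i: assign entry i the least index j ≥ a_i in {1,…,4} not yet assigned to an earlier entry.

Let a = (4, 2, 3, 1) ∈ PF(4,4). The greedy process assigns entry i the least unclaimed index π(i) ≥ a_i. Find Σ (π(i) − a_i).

Σπ = 10 ({1..4} each once); Σa = 4+2+3+1 = 10; disp = 10−10 = 0.

0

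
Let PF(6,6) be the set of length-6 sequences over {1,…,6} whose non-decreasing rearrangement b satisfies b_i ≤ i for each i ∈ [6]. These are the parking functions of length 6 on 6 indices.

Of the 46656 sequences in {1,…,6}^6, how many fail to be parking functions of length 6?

29849

Count = (6−6+1)·(6+1)^(6−1) = 1×16807 = 16807 (Pollak)
Check (4,3,3,4,6,3) → sorted (3,3,3,4,4,6): b_1=3>1, not a PF.
Total 46656; non-PF = 46656−16807 = 29849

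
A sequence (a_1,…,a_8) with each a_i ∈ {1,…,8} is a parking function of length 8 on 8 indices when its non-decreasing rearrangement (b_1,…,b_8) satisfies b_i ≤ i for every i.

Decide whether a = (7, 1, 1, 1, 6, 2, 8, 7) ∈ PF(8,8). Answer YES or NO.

NO

Order a: b = (1, 1, 1, 2, 6, 7, 7, 8).
  b_1=1 ≤ 1
  b_2=1 ≤ 2
  b_3=1 ≤ 3
  b_4=2 ≤ 4
  b_5=6 > 5
  fails at i=5 ⇒ NO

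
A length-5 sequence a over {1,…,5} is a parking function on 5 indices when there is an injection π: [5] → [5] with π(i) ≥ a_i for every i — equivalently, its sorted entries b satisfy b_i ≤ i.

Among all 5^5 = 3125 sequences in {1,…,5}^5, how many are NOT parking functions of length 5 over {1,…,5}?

#PF = (5+1−5)·(5+1)^{5−1} = 1 · 1296 = 1296
Example (5,2,4,4,5) → sorted (2,4,4,5,5): b_1=2>1, not a PF.
Total 3125; non-PF = 3125−1296 = 1829

1829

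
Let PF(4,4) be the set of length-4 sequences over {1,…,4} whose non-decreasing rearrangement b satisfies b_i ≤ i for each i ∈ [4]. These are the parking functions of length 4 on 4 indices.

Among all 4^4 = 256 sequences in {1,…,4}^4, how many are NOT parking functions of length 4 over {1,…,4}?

131

|PF| = (5−4)·5^(4−1) = 1 · 125 = 125 [KW]
Check (4,3,3,3) → sorted (3,3,3,4): b_1=3>1, not a PF.
So 256 − 125 = 131 fail.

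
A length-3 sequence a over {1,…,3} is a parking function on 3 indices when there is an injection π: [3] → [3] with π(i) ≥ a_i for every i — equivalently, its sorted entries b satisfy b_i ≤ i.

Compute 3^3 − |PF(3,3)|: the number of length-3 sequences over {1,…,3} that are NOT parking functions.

|PF(3,3)| = (3+1−3)·(3+1)^{3−1} = 1·16 = 16 (Pollak)
One tuple (3,3,2) → sorted (2,3,3): b_1=2>1, not a PF.
3^3 − 16 = 27 − 16 = 11

11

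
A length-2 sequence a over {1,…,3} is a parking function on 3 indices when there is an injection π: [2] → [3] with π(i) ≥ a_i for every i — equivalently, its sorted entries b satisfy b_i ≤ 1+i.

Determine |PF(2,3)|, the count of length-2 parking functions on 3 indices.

8

|PF| = (3−2+1)·(3+1)^(2−1) = 2×4 = 8 (Konheim–Weiss)
One tuple (2,2) → sorted (2,2): b_i ≤ 1+i ∀i, a PF.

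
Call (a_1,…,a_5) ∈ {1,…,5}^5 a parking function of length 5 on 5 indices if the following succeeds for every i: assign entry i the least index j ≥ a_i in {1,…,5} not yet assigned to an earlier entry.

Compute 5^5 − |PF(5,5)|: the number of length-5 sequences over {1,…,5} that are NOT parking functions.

1829

|PF| = 1·6^4 = 1·1296 = 1296
Check (3,4,3,5,2) → sorted (2,3,3,4,5): b_1=2>1, not a PF.
5^5 − 1296 = 3125 − 1296 = 1829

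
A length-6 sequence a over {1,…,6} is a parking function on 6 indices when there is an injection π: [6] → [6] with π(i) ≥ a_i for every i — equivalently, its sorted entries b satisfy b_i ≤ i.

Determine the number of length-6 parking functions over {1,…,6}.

Count = (6+1−6)·(6+1)^{6−1} = 1×16807 = 16807 [KW]
Check (2,1,6,4,1,1) → sorted (1,1,1,2,4,6): b_i ≤ i ∀i, a PF.

16807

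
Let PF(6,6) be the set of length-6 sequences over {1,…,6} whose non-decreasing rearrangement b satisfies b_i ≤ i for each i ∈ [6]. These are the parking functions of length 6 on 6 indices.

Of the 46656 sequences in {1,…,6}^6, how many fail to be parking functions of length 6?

|PF| = (7−6)·7^(6−1) = 1·16807 = 16807
Check (6,4,6,5,1,4) → sorted (1,4,4,5,6,6): b_2=4>2, not a PF.
So 46656 − 16807 = 29849 fail.

29849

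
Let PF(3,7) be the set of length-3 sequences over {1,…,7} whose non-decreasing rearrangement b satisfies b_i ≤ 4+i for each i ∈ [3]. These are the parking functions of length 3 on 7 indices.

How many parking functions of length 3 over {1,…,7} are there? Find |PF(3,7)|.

320

#PF = (7−3+1)·(7+1)^(3−1) = 5·64 = 320 (Pollak)
E.g. (7,6,2) → sorted (2,6,7): b_i ≤ 4+i ∀i, a PF.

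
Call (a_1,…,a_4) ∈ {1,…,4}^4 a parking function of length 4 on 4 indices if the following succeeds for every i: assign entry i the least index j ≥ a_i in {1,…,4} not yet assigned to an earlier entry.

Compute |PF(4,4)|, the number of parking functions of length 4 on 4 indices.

|PF| = 1·5^3 = 1×125 = 125
Example (1,3,3,1) → sorted (1,1,3,3): b_i ≤ i ∀i, a PF.

125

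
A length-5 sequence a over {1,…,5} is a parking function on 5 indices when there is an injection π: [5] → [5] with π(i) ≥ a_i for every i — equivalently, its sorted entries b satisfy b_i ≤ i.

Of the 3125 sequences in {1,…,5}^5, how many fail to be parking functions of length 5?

|PF(5,5)| = (5−5+1)·(5+1)^(5−1) = 1×1296 = 1296 [KW]
One tuple (4,5,4,3,4) → sorted (3,4,4,4,5): b_1=3>1, not a PF.
Total 3125; non-PF = 3125−1296 = 1829

1829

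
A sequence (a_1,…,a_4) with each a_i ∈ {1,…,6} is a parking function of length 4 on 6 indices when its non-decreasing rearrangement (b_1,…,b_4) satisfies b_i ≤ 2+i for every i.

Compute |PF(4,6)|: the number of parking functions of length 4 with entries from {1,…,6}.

#PF = 3·7^3 = 3·343 = 1029 (Pollak)
E.g. (1,2,5,6) → sorted (1,2,5,6): b_i ≤ 2+i ∀i, a PF.

1029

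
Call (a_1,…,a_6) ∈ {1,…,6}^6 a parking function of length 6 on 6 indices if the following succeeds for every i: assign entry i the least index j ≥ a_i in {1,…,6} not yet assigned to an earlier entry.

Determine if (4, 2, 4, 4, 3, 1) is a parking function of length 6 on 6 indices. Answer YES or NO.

Sorted: b = (1, 2, 3, 4, 4, 4).
  b_1=1 ≤ 1
  b_2=2 ≤ 2
  b_3=3 ≤ 3
  b_4=4 ≤ 4
  b_5=4 ≤ 5
  b_6=4 ≤ 6
All bounds hold ⇒ YES

YES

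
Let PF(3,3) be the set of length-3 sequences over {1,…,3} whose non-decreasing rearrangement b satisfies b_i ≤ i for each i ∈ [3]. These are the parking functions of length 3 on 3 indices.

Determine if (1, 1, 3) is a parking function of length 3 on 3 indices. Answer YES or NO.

Sorted: b = (1, 1, 3).
  b_1=1 ≤ 1
  b_2=1 ≤ 2
  b_3=3 ≤ 3
All bounds hold ⇒ YES

YES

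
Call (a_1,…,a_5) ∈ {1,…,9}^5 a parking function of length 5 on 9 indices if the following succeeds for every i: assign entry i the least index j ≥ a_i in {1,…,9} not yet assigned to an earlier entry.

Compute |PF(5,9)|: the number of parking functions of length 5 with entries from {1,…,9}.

50000

Count = (10−5)·10^(5−1) = 5×10000 = 50000 [KW]
Example (6,8,7,3,7) → sorted (3,6,7,7,8): b_i ≤ 4+i ∀i, a PF.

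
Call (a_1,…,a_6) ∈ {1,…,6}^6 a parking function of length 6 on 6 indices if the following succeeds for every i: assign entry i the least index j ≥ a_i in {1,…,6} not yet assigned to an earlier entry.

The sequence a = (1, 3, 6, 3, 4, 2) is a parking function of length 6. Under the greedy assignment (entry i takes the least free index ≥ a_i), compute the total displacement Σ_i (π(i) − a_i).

Σπ = 21 ({1..6} each once); Σa = 1+3+6+3+4+2 = 19; disp = 21−19 = 2.

2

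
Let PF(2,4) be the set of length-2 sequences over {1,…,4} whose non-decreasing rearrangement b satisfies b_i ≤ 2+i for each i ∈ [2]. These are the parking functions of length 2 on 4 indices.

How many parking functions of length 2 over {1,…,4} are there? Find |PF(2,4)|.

Count = (5−2)·5^(2−1) = 3·5 = 15 (Konheim–Weiss)
One tuple (2,1) → sorted (1,2): b_i ≤ 2+i ∀i, a PF.

15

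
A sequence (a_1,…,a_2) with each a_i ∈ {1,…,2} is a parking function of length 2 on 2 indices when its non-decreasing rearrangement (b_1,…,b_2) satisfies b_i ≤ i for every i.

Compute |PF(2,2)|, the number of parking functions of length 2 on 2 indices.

|PF(2,2)| = 1·3^1 = 1 · 3 = 3 (Pollak)
Check (1,2) → sorted (1,2): b_i ≤ i ∀i, a PF.

3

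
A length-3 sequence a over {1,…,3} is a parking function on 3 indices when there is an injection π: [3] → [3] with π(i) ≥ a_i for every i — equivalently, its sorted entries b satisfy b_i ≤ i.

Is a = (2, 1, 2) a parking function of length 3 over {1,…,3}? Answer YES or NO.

Sorted: b = (1, 2, 2).
  b_1=1 ≤ 1
  b_2=2 ≤ 2
  b_3=2 ≤ 3
All bounds hold ⇒ YES

YES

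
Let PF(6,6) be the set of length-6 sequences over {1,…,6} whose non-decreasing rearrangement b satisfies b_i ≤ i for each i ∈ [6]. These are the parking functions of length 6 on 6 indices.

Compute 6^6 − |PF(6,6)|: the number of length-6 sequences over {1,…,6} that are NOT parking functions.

|PF(6,6)| = (7−6)·7^(6−1) = 1×16807 = 16807 (Pollak)
Check (5,4,4,4,5,4) → sorted (4,4,4,4,5,5): b_1=4>1, not a PF.
So 46656 − 16807 = 29849 fail.

29849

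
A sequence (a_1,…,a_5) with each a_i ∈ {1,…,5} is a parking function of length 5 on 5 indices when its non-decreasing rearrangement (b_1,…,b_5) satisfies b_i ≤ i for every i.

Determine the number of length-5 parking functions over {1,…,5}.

1296

|PF(5,5)| = (5+1−5)·(5+1)^{5−1} = 1×1296 = 1296 [KW]
E.g. (2,1,2,2,5) → sorted (1,2,2,2,5): b_i ≤ i ∀i, a PF.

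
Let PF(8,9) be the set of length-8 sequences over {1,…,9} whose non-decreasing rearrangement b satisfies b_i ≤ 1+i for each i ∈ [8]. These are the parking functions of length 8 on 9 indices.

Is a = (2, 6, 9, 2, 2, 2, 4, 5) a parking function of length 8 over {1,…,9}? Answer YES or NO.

Rearranged: b = (2, 2, 2, 2, 4, 5, 6, 9).
  b_1=2 ≤ 2
  b_2=2 ≤ 3
  b_3=2 ≤ 4
  b_4=2 ≤ 5
  b_5=4 ≤ 6
  b_6=5 ≤ 7
  b_7=6 ≤ 8
  b_8=9 ≤ 9
All bounds hold ⇒ YES

YES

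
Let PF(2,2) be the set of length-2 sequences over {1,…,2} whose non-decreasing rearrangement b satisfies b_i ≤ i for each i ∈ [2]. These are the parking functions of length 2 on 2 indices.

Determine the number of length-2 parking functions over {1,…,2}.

Count = (3−2)·3^(2−1) = 1·3 = 3 (Konheim–Weiss)
One tuple (1,2) → sorted (1,2): b_i ≤ i ∀i, a PF.

3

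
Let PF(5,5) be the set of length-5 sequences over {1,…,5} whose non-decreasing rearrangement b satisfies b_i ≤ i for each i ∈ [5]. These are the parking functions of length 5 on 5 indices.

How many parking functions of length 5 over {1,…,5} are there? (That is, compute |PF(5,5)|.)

1296

|PF| = (6−5)·6^(5−1) = 1 · 1296 = 1296 (Pollak)
Example (3,2,1,2,3) → sorted (1,2,2,3,3): b_i ≤ i ∀i, a PF.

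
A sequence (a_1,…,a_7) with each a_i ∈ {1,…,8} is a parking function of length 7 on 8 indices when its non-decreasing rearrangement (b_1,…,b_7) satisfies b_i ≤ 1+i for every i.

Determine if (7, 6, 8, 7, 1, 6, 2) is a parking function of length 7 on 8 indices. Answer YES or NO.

Rearranged: b = (1, 2, 6, 6, 7, 7, 8).
  b_1=1 ≤ 2
  b_2=2 ≤ 3
  b_3=6 > 4
  fails at i=3 ⇒ NO

NO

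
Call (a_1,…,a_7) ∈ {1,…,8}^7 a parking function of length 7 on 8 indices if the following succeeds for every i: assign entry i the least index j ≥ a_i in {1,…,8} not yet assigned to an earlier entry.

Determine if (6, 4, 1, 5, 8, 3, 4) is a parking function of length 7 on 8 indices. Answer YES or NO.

YES

Order a: b = (1, 3, 4, 4, 5, 6, 8).
  b_1=1 ≤ 2
  b_2=3 ≤ 3
  b_3=4 ≤ 4
  b_4=4 ≤ 5
  b_5=5 ≤ 6
  b_6=6 ≤ 7
  b_7=8 ≤ 8
All bounds hold ⇒ YES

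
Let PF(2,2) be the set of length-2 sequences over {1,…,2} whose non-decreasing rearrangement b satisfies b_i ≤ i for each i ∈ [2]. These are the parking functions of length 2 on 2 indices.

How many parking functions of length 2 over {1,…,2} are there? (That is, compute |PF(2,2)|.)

|PF(2,2)| = (2+1−2)·(2+1)^{2−1} = 1 · 3 = 3
Example (1,1) → sorted (1,1): b_i ≤ i ∀i, a PF.

3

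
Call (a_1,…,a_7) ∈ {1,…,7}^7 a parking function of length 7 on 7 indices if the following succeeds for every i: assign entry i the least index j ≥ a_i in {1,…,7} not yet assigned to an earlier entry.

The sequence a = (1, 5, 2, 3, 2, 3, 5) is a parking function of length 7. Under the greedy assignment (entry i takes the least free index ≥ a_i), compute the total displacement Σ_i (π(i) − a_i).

Σπ(i) = 1+…+7 = 28; Σa = 1+5+2+3+2+3+5 = 21; disp = 28−21 = 7.

7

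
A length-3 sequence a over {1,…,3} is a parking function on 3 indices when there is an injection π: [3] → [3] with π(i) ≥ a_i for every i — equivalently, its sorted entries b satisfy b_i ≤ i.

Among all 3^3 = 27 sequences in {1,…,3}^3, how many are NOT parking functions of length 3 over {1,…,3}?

11

|PF| = (4−3)·4^(3−1) = 1 · 16 = 16 [KW]
Example (3,3,3) → sorted (3,3,3): b_1=3>1, not a PF.
Total 27; non-PF = 27−16 = 11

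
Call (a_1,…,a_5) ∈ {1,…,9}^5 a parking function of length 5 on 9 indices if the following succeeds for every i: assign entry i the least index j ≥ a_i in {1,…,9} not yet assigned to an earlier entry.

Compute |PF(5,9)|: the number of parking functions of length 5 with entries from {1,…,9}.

50000

|PF(5,9)| = 5·10^4 = 5·10000 = 50000 [KW]
E.g. (2,1,2,7,4) → sorted (1,2,2,4,7): b_i ≤ 4+i ∀i, a PF.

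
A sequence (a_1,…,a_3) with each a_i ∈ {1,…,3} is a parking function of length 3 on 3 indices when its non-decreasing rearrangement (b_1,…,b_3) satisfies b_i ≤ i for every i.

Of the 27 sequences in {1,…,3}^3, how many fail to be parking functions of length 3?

11

Count = (3+1−3)·(3+1)^{3−1} = 1·16 = 16 [KW]
Check (2,3,3) → sorted (2,3,3): b_1=2>1, not a PF.
So 27 − 16 = 11 fail.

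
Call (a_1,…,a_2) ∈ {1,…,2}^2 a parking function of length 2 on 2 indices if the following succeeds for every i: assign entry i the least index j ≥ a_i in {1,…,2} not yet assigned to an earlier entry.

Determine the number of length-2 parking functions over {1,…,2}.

|PF| = (3−2)·3^(2−1) = 1 · 3 = 3 (Pollak)
One tuple (2,1) → sorted (1,2): b_i ≤ i ∀i, a PF.

3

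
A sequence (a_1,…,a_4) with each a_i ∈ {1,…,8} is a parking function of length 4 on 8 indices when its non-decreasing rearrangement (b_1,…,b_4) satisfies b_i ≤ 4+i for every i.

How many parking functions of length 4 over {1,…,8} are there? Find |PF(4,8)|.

#PF = (8−4+1)·(8+1)^(4−1) = 5·729 = 3645 (Pollak)
One tuple (2,6,7,8) → sorted (2,6,7,8): b_i ≤ 4+i ∀i, a PF.

3645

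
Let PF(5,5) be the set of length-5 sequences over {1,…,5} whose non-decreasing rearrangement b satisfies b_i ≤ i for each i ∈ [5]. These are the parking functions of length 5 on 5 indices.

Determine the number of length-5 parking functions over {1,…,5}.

Count = 1·6^4 = 1×1296 = 1296
E.g. (1,4,3,1,2) → sorted (1,1,2,3,4): b_i ≤ i ∀i, a PF.

1296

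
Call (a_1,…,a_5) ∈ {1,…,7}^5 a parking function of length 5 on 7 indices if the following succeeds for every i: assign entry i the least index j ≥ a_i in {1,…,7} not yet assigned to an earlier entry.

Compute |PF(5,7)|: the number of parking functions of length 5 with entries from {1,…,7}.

12288

Count = (7−5+1)·(7+1)^(5−1) = 3 · 4096 = 12288 (Pollak)
Example (5,1,1,2,4) → sorted (1,1,2,4,5): b_i ≤ 2+i ∀i, a PF.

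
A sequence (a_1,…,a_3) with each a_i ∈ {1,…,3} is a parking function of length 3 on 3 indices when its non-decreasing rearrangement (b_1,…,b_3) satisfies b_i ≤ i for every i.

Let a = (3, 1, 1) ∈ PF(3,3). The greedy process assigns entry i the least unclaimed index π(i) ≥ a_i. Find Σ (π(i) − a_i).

Σπ = 3·4/2 = 6 (π permutes [3]); Σa = 3+1+1 = 5; disp = 6−5 = 1.

1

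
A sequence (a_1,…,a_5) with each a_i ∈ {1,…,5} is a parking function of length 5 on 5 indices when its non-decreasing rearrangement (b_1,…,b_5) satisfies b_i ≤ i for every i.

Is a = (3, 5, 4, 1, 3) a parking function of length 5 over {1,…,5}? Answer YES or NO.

Rearranged: b = (1, 3, 3, 4, 5).
  b_1=1 ≤ 1
  b_2=3 > 2
  fails at i=2 ⇒ NO

NO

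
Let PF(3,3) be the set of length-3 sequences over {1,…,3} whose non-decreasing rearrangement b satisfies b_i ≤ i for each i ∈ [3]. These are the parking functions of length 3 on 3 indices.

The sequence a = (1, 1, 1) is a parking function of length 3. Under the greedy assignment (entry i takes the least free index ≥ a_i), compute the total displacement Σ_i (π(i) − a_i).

Σπ(i) = 1+…+3 = 6; Σa = 1+1+1 = 3; disp = 6−3 = 3.

3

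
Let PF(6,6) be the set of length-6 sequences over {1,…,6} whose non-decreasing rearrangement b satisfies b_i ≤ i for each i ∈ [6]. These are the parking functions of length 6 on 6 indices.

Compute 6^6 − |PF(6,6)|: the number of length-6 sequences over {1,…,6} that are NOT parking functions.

29849

Count = (6−6+1)·(6+1)^(6−1) = 1 · 16807 = 16807
Check (4,6,3,3,4,6) → sorted (3,3,4,4,6,6): b_1=3>1, not a PF.
Total 46656; non-PF = 46656−16807 = 29849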